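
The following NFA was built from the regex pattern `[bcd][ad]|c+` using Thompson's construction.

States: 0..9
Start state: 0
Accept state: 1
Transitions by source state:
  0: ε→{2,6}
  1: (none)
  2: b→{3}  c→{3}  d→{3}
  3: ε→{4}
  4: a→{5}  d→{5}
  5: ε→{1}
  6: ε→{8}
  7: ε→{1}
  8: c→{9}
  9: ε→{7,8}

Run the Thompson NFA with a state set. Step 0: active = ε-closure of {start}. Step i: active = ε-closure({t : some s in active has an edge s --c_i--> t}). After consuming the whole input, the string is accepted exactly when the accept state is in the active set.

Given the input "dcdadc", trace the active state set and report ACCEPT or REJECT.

Answer: REJECT

Steps:
S₀ = ε-closure({0}) = {0,2,6,8}
'd' @ 1: {3,4}
'c' @ 2: {}  — dead — no transitions
rest 'dadc' ignored (set empty)
final: {}; accept 1 not in set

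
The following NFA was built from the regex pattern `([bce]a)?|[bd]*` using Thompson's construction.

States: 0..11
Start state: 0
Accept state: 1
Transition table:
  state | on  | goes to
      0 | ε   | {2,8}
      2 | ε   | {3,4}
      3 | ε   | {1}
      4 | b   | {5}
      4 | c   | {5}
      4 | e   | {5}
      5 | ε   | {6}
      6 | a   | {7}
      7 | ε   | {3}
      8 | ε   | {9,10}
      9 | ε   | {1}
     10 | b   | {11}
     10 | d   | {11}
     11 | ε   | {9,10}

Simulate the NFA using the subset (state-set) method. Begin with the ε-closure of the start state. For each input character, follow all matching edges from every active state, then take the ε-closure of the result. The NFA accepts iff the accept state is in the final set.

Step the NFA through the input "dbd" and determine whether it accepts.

S₀ = ε-closure({0}) = {0,1,2,3,4,8,9,10}
'd' @ 1: {1,9,10,11}  [accepting]
'b' @ 2: {1,9,10,11}  [accepting]
'd' @ 3: {1,9,10,11}  [accepting]
after full input: {1,9,10,11}  (accept=1 in)

Answer: ACCEPT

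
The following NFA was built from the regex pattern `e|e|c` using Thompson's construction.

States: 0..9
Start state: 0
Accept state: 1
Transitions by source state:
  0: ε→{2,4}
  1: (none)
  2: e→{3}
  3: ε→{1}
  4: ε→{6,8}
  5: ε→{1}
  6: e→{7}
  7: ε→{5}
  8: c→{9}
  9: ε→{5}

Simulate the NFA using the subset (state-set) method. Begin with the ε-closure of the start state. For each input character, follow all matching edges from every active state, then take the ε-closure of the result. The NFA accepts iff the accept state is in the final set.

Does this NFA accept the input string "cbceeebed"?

S₀ = ε-closure({0}) = {0,2,4,6,8}
'c' @ 1: {1,5,9}  [accepting]
'b' @ 2: {}  — dead — no transitions
rest 'ceeebed' ignored (set empty)
after full input: {}  (accept=1 not in)

Answer: REJECT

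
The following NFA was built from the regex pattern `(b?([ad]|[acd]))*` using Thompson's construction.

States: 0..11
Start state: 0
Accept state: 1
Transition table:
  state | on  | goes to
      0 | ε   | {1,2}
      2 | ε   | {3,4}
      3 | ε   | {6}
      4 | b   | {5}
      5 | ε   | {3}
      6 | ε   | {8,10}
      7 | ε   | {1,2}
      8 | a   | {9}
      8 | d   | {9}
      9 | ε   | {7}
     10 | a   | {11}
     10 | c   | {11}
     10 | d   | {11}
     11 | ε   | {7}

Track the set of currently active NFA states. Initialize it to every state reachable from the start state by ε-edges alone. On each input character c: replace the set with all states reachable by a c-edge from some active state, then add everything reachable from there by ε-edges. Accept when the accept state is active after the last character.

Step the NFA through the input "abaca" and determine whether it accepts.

start: ε-closure({0}) = {0,1,2,3,4,6,8,10}
'a' @ 1: {1,2,3,4,6,7,8,9,10,11}  (accept∈set)
'b' @ 2: {3,5,6,8,10}
'a' @ 3: {1,2,3,4,6,7,8,9,10,11}  (accept∈set)
'c' @ 4: {1,2,3,4,6,7,8,10,11}  (accept∈set)
'a' @ 5: {1,2,3,4,6,7,8,9,10,11}  (accept∈set)
final: {1,2,3,4,6,7,8,9,10,11}; accept 1 in set

Answer: ACCEPT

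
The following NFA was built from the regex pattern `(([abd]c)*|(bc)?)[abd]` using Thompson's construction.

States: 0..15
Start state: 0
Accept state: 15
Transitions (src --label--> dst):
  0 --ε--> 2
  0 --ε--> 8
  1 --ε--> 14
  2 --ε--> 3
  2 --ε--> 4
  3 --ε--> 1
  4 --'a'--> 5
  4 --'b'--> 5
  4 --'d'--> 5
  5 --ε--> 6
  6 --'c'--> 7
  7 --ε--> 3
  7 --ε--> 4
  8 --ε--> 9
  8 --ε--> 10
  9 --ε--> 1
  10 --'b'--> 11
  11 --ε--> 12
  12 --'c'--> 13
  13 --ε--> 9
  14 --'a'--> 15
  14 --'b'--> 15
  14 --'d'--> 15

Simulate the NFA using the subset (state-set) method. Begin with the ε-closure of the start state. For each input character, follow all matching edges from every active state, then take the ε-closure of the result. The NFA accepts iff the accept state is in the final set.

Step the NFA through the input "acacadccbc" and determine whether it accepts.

Answer: REJECT

Derivation:
S₀ = ε-closure({0}) = {0,1,2,3,4,8,9,10,14}
'a' @ 1: {5,6,15}  [accepting]
'c' @ 2: {1,3,4,7,14}
'a' @ 3: {5,6,15}  [accepting]
'c' @ 4: {1,3,4,7,14}
'a' @ 5: {5,6,15}  [accepting]
'd' @ 6: {}  — state set empty
rest 'ccbc' ignored (set empty)
final: {}; accept 15 not in set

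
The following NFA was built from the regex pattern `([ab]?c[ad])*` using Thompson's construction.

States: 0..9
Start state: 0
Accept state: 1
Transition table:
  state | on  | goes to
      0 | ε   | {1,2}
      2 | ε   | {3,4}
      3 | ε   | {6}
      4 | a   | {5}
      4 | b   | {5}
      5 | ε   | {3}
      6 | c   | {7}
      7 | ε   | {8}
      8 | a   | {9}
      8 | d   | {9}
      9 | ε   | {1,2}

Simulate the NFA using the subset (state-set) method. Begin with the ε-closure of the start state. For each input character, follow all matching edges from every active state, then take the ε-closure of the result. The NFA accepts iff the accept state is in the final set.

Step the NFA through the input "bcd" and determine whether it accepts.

S₀ = ε-closure({0}) = {0,1,2,3,4,6}
'b' @ 1: {3,5,6}
'c' @ 2: {7,8}
'd' @ 3: {1,2,3,4,6,9}  ✓accept
final: {1,2,3,4,6,9}; accept 1 in set

Answer: ACCEPT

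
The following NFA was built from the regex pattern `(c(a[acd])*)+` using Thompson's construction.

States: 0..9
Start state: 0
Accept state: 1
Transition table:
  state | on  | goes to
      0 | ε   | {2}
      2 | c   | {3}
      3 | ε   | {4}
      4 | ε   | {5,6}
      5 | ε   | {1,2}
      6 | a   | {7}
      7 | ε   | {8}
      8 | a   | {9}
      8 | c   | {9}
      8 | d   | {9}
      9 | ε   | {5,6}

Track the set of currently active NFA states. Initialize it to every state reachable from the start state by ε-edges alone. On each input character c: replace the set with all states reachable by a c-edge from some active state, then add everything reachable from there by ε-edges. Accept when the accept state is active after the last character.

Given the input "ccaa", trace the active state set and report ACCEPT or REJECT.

initial (ε-close {0}): {0,2}
'c' @ 1: {1,2,3,4,5,6}  [accepting]
'c' @ 2: {1,2,3,4,5,6}  [accepting]
'a' @ 3: {7,8}
'a' @ 4: {1,2,5,6,9}  [accepting]
final: {1,2,5,6,9}; accept 1 in set

Answer: ACCEPT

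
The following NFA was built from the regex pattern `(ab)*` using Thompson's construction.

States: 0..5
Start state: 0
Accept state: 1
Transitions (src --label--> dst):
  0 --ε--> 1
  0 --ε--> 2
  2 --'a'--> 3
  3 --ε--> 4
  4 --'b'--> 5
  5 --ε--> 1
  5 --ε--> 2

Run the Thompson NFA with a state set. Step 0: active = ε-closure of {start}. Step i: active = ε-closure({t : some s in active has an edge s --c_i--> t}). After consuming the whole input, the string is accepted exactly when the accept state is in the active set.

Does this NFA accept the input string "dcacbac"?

Answer: REJECT

Steps:
start: ε-closure({0}) = {0,1,2}
'd' @ 1: {}  — no active states
rest 'cacbac' ignored (set empty)
end set {} — state 1 not in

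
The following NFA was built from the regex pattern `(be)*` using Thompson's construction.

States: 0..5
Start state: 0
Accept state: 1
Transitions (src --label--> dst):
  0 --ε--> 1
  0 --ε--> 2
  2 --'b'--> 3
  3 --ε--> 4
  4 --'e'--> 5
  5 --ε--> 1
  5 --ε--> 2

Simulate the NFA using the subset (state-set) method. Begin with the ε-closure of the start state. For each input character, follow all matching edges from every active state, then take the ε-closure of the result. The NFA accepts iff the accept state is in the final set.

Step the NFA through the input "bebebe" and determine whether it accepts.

Answer: ACCEPT

Steps:
initial (ε-close {0}): {0,1,2}
'b' @ 1: {3,4}
'e' @ 2: {1,2,5}  ✓accept
'b' @ 3: {3,4}
'e' @ 4: {1,2,5}  ✓accept
'b' @ 5: {3,4}
'e' @ 6: {1,2,5}  ✓accept
after full input: {1,2,5}  (accept=1 in)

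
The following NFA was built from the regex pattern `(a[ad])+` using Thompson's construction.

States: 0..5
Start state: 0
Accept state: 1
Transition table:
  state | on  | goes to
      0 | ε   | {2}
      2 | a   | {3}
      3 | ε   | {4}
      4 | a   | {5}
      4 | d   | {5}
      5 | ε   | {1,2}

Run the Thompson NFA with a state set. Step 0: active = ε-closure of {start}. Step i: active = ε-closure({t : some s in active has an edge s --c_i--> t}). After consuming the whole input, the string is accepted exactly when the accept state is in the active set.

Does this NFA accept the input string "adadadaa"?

S₀ = ε-closure({0}) = {0,2}
'a' @ 1: {3,4}
'd' @ 2: {1,2,5}  [accepting]
'a' @ 3: {3,4}
'd' @ 4: {1,2,5}  [accepting]
'a' @ 5: {3,4}
'd' @ 6: {1,2,5}  [accepting]
'a' @ 7: {3,4}
'a' @ 8: {1,2,5}  [accepting]
final: {1,2,5}; accept 1 in set

Answer: ACCEPT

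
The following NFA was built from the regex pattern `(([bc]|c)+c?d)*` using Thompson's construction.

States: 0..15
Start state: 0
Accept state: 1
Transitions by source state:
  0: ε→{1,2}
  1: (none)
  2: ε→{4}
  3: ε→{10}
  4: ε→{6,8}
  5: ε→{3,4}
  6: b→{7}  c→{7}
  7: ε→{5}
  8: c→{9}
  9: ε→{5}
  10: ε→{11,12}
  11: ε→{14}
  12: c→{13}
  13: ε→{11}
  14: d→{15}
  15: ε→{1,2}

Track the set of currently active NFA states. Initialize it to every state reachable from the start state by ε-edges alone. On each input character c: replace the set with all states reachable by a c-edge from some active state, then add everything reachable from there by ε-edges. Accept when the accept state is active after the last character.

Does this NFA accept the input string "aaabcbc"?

initial (ε-close {0}): {0,1,2,4,6,8}
'a' @ 1: {}  — dead — no transitions
rest 'aabcbc' ignored (set empty)
end set {} — state 1 not in

Answer: REJECT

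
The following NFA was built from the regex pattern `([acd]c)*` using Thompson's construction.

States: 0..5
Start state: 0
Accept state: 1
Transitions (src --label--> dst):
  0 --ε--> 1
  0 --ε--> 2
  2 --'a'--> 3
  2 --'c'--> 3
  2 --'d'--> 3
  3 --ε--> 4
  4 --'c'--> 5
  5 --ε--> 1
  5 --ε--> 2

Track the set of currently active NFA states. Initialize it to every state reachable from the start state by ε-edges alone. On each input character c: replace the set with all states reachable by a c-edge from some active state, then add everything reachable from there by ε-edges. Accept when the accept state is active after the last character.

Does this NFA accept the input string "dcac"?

initial (ε-close {0}): {0,1,2}
'd' @ 1: {3,4}
'c' @ 2: {1,2,5}  [accepting]
'a' @ 3: {3,4}
'c' @ 4: {1,2,5}  [accepting]
final: {1,2,5}; accept 1 in set

Answer: ACCEPT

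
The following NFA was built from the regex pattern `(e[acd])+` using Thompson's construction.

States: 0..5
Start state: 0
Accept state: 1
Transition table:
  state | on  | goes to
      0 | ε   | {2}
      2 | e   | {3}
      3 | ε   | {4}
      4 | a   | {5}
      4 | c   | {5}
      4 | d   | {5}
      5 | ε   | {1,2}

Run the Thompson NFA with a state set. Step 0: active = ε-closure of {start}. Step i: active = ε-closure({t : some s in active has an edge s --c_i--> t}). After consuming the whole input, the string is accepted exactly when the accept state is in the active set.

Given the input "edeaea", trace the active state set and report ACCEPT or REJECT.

Answer: ACCEPT

Derivation:
S₀ = ε-closure({0}) = {0,2}
'e' @ 1: {3,4}
'd' @ 2: {1,2,5}  [accepting]
'e' @ 3: {3,4}
'a' @ 4: {1,2,5}  [accepting]
'e' @ 5: {3,4}
'a' @ 6: {1,2,5}  [accepting]
final: {1,2,5}; accept 1 in set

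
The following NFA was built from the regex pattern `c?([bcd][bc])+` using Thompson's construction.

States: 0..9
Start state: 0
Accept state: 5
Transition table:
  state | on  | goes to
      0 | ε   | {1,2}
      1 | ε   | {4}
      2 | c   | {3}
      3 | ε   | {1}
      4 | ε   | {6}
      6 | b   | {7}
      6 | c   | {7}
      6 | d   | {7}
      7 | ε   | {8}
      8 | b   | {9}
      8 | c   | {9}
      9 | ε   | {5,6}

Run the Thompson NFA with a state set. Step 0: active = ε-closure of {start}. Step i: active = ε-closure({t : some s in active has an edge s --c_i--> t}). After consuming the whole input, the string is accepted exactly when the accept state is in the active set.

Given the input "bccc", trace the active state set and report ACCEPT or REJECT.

Answer: ACCEPT

Steps:
S₀ = ε-closure({0}) = {0,1,2,4,6}
'b' @ 1: {7,8}
'c' @ 2: {5,6,9}  (accept∈set)
'c' @ 3: {7,8}
'c' @ 4: {5,6,9}  (accept∈set)
after full input: {5,6,9}  (accept=5 in)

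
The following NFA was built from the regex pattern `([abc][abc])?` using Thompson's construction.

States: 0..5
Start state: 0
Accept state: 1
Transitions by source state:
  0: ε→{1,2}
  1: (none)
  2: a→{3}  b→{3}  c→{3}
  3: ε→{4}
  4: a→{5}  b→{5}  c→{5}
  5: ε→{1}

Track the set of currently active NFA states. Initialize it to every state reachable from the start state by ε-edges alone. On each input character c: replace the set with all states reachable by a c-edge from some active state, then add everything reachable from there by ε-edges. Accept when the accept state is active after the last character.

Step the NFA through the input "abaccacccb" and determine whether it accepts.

start: ε-closure({0}) = {0,1,2}
'a' @ 1: {3,4}
'b' @ 2: {1,5}  ✓accept
'a' @ 3: {}  — state set empty
rest 'ccacccb' ignored (set empty)
final: {}; accept 1 not in set

Answer: REJECT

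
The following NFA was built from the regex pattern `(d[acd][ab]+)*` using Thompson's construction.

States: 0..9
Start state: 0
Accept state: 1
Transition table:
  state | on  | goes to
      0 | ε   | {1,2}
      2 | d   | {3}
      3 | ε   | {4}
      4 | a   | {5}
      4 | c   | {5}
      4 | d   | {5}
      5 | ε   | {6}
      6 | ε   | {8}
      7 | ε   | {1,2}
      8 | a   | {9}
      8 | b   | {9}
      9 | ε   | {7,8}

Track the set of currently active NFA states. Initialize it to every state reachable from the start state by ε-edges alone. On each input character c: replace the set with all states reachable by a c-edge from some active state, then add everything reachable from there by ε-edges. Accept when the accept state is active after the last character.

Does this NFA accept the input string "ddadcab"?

start: ε-closure({0}) = {0,1,2}
'd' @ 1: {3,4}
'd' @ 2: {5,6,8}
'a' @ 3: {1,2,7,8,9}  ✓accept
'd' @ 4: {3,4}
'c' @ 5: {5,6,8}
'a' @ 6: {1,2,7,8,9}  ✓accept
'b' @ 7: {1,2,7,8,9}  ✓accept
after full input: {1,2,7,8,9}  (accept=1 in)

Answer: ACCEPT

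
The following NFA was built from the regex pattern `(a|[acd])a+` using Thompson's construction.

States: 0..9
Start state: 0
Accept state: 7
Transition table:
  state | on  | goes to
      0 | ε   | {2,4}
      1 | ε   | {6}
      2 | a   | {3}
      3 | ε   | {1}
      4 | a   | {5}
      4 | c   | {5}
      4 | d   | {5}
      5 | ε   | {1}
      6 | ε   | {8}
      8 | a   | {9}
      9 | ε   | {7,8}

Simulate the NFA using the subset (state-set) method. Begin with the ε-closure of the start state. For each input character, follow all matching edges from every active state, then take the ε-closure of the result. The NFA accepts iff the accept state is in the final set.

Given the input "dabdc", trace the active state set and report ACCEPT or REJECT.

Answer: REJECT

Derivation:
S₀ = ε-closure({0}) = {0,2,4}
'd' @ 1: {1,5,6,8}
'a' @ 2: {7,8,9}  ✓accept
'b' @ 3: {}  — state set empty
rest 'dc' ignored (set empty)
end set {} — state 7 not in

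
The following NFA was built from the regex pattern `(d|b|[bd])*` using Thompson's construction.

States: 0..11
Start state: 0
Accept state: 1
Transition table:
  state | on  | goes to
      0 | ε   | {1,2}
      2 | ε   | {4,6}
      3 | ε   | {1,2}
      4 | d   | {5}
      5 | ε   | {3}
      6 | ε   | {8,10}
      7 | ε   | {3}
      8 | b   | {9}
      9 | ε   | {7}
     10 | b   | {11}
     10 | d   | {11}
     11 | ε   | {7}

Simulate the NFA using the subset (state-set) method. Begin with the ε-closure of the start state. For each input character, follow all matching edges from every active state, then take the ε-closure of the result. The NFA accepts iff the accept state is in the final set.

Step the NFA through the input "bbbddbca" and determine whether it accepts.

Answer: REJECT

Derivation:
start: ε-closure({0}) = {0,1,2,4,6,8,10}
'b' @ 1: {1,2,3,4,6,7,8,9,10,11}  [accepting]
'b' @ 2: {1,2,3,4,6,7,8,9,10,11}  [accepting]
'b' @ 3: {1,2,3,4,6,7,8,9,10,11}  [accepting]
'd' @ 4: {1,2,3,4,5,6,7,8,10,11}  [accepting]
'd' @ 5: {1,2,3,4,5,6,7,8,10,11}  [accepting]
'b' @ 6: {1,2,3,4,6,7,8,9,10,11}  [accepting]
'c' @ 7: {}  — dead — no transitions
rest 'a' ignored (set empty)
final: {}; accept 1 not in set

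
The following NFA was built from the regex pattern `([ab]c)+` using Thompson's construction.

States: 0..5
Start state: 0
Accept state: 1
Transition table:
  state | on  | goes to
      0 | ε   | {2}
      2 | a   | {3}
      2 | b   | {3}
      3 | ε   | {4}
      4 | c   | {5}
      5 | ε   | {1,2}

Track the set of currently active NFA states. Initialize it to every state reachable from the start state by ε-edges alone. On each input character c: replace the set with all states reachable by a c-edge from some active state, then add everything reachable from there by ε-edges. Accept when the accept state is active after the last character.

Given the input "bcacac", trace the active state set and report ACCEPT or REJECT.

Answer: ACCEPT

Derivation:
S₀ = ε-closure({0}) = {0,2}
'b' @ 1: {3,4}
'c' @ 2: {1,2,5}  [accepting]
'a' @ 3: {3,4}
'c' @ 4: {1,2,5}  [accepting]
'a' @ 5: {3,4}
'c' @ 6: {1,2,5}  [accepting]
after full input: {1,2,5}  (accept=1 in)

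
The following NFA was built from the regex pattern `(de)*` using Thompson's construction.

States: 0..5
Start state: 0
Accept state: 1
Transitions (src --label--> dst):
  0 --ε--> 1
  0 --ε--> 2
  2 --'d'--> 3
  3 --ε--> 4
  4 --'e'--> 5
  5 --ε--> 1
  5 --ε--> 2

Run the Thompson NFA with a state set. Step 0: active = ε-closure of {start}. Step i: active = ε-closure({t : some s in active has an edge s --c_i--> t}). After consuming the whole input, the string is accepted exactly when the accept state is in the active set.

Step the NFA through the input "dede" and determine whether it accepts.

Answer: ACCEPT

Trace:
initial (ε-close {0}): {0,1,2}
'd' @ 1: {3,4}
'e' @ 2: {1,2,5}  (accept∈set)
'd' @ 3: {3,4}
'e' @ 4: {1,2,5}  (accept∈set)
after full input: {1,2,5}  (accept=1 in)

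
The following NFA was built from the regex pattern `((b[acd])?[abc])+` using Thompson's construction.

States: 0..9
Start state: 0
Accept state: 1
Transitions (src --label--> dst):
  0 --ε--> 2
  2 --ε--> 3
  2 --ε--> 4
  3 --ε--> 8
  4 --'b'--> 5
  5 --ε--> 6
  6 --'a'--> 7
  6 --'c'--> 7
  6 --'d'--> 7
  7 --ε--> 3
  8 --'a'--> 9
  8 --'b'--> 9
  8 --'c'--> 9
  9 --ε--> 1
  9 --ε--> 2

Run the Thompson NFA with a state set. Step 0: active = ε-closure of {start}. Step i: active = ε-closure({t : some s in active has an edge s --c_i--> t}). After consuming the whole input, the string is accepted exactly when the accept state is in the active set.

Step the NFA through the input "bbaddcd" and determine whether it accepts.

initial (ε-close {0}): {0,2,3,4,8}
'b' @ 1: {1,2,3,4,5,6,8,9}  [accepting]
'b' @ 2: {1,2,3,4,5,6,8,9}  [accepting]
'a' @ 3: {1,2,3,4,7,8,9}  [accepting]
'd' @ 4: {}  — no active states
rest 'dcd' ignored (set empty)
after full input: {}  (accept=1 not in)

Answer: REJECT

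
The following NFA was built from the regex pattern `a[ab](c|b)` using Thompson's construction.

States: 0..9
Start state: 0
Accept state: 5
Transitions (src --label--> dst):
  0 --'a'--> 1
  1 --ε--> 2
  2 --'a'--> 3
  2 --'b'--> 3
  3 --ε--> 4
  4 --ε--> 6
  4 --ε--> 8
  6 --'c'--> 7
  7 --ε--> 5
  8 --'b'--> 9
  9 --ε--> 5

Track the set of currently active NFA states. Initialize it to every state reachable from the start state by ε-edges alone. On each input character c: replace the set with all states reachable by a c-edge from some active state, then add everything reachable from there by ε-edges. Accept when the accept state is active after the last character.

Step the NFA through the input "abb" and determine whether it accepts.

initial (ε-close {0}): {0}
'a' @ 1: {1,2}
'b' @ 2: {3,4,6,8}
'b' @ 3: {5,9}  [accepting]
end set {5,9} — state 5 in

Answer: ACCEPT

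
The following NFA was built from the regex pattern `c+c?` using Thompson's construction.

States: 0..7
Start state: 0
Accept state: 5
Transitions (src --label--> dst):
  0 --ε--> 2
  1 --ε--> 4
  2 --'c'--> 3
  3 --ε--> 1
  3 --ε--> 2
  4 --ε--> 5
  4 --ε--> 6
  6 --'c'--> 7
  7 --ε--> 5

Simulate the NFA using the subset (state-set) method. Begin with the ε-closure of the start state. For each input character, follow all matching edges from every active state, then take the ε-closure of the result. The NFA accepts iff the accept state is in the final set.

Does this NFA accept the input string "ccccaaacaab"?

Answer: REJECT

Derivation:
initial (ε-close {0}): {0,2}
'c' @ 1: {1,2,3,4,5,6}  (accept∈set)
'c' @ 2: {1,2,3,4,5,6,7}  (accept∈set)
'c' @ 3: {1,2,3,4,5,6,7}  (accept∈set)
'c' @ 4: {1,2,3,4,5,6,7}  (accept∈set)
'a' @ 5: {}  — dead — no transitions
rest 'aacaab' ignored (set empty)
after full input: {}  (accept=5 not in)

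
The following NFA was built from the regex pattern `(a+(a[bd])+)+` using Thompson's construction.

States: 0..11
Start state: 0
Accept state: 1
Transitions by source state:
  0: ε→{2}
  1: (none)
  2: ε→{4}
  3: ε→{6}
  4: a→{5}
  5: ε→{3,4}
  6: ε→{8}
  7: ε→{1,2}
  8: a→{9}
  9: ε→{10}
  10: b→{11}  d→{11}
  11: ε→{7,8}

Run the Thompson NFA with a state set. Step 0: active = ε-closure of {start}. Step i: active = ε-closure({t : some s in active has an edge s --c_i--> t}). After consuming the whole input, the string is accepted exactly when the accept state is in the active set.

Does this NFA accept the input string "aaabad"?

Answer: ACCEPT

Steps:
S₀ = ε-closure({0}) = {0,2,4}
'a' @ 1: {3,4,5,6,8}
'a' @ 2: {3,4,5,6,8,9,10}
'a' @ 3: {3,4,5,6,8,9,10}
'b' @ 4: {1,2,4,7,8,11}  (accept∈set)
'a' @ 5: {3,4,5,6,8,9,10}
'd' @ 6: {1,2,4,7,8,11}  (accept∈set)
end set {1,2,4,7,8,11} — state 1 in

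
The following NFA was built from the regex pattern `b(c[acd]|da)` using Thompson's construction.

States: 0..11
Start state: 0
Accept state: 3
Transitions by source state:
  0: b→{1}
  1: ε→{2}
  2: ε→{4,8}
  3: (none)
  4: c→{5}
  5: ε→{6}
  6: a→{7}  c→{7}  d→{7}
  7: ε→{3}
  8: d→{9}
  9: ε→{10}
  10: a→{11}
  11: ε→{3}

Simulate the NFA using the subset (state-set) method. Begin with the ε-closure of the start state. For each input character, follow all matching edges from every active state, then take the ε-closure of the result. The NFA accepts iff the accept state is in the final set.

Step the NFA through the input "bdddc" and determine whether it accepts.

Answer: REJECT

Derivation:
start: ε-closure({0}) = {0}
'b' @ 1: {1,2,4,8}
'd' @ 2: {9,10}
'd' @ 3: {}  — no active states
rest 'dc' ignored (set empty)
end set {} — state 3 not in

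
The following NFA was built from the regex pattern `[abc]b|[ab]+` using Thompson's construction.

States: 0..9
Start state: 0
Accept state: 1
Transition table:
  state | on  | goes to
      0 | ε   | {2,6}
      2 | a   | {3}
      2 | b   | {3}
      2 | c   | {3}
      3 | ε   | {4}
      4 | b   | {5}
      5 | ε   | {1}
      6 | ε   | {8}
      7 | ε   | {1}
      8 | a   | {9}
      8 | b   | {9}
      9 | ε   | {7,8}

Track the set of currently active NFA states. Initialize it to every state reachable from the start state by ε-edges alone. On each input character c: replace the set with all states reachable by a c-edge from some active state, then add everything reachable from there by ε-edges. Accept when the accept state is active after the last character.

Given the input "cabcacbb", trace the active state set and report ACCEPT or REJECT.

Answer: REJECT

Steps:
initial (ε-close {0}): {0,2,6,8}
'c' @ 1: {3,4}
'a' @ 2: {}  — dead — no transitions
rest 'bcacbb' ignored (set empty)
end set {} — state 1 not in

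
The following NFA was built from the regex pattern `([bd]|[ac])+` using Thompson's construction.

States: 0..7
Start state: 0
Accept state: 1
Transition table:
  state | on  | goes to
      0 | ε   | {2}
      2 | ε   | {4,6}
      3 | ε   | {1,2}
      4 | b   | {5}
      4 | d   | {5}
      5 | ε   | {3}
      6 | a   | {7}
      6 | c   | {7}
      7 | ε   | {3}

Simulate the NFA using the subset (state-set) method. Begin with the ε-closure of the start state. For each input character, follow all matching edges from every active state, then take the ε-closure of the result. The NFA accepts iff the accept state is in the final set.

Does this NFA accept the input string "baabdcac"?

initial (ε-close {0}): {0,2,4,6}
'b' @ 1: {1,2,3,4,5,6}  (accept∈set)
'a' @ 2: {1,2,3,4,6,7}  (accept∈set)
'a' @ 3: {1,2,3,4,6,7}  (accept∈set)
'b' @ 4: {1,2,3,4,5,6}  (accept∈set)
'd' @ 5: {1,2,3,4,5,6}  (accept∈set)
'c' @ 6: {1,2,3,4,6,7}  (accept∈set)
'a' @ 7: {1,2,3,4,6,7}  (accept∈set)
'c' @ 8: {1,2,3,4,6,7}  (accept∈set)
after full input: {1,2,3,4,6,7}  (accept=1 in)

Answer: ACCEPT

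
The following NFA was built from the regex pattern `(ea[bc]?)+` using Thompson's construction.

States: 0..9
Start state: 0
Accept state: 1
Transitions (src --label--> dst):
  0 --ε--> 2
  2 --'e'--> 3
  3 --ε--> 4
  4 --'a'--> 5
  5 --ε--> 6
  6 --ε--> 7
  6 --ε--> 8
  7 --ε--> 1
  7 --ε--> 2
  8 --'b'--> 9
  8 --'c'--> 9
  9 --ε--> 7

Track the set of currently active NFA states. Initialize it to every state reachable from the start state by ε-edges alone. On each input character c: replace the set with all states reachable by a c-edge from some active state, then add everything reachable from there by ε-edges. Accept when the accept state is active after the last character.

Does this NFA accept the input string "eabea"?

S₀ = ε-closure({0}) = {0,2}
'e' @ 1: {3,4}
'a' @ 2: {1,2,5,6,7,8}  ✓accept
'b' @ 3: {1,2,7,9}  ✓accept
'e' @ 4: {3,4}
'a' @ 5: {1,2,5,6,7,8}  ✓accept
final: {1,2,5,6,7,8}; accept 1 in set

Answer: ACCEPT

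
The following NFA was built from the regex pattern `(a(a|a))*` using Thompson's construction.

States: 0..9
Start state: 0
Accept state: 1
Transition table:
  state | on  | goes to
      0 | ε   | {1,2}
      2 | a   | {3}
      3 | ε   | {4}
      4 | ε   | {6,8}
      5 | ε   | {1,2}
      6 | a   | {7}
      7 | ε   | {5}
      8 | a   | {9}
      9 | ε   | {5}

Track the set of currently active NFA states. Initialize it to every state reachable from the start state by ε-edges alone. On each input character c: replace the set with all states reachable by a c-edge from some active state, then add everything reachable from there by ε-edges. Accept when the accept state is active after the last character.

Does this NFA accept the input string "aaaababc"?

Answer: REJECT

Trace:
S₀ = ε-closure({0}) = {0,1,2}
'a' @ 1: {3,4,6,8}
'a' @ 2: {1,2,5,7,9}  (accept∈set)
'a' @ 3: {3,4,6,8}
'a' @ 4: {1,2,5,7,9}  (accept∈set)
'b' @ 5: {}  — state set empty
rest 'abc' ignored (set empty)
end set {} — state 1 not in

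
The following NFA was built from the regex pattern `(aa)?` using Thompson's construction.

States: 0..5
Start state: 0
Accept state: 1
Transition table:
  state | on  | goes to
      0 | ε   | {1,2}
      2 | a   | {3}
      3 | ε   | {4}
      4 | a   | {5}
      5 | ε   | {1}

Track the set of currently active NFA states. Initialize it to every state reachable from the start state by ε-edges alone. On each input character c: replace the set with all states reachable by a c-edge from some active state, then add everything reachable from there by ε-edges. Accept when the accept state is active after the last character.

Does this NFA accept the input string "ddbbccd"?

start: ε-closure({0}) = {0,1,2}
'd' @ 1: {}  — dead — no transitions
rest 'dbbccd' ignored (set empty)
after full input: {}  (accept=1 not in)

Answer: REJECT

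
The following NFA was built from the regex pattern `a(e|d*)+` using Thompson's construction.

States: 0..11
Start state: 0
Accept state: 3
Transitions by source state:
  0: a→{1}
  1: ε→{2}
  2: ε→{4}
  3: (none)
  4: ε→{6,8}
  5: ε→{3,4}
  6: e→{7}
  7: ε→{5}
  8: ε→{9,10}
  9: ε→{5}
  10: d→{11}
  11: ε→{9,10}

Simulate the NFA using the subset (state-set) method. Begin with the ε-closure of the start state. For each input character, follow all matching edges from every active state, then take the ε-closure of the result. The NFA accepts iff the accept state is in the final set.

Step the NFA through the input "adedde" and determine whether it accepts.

Answer: ACCEPT

Trace:
S₀ = ε-closure({0}) = {0}
'a' @ 1: {1,2,3,4,5,6,8,9,10}  [accepting]
'd' @ 2: {3,4,5,6,8,9,10,11}  [accepting]
'e' @ 3: {3,4,5,6,7,8,9,10}  [accepting]
'd' @ 4: {3,4,5,6,8,9,10,11}  [accepting]
'd' @ 5: {3,4,5,6,8,9,10,11}  [accepting]
'e' @ 6: {3,4,5,6,7,8,9,10}  [accepting]
end set {3,4,5,6,7,8,9,10} — state 3 in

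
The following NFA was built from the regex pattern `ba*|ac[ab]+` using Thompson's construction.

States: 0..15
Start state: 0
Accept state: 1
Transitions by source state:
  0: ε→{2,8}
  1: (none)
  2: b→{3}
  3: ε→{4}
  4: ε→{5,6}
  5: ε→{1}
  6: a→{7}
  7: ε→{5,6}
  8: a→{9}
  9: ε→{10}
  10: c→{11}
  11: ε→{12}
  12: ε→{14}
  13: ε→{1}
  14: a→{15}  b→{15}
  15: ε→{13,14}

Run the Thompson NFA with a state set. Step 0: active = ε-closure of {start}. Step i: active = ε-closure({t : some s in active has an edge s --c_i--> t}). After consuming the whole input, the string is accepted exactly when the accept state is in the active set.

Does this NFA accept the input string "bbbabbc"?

Answer: REJECT

Derivation:
S₀ = ε-closure({0}) = {0,2,8}
'b' @ 1: {1,3,4,5,6}  ✓accept
'b' @ 2: {}  — dead — no transitions
rest 'babbc' ignored (set empty)
final: {}; accept 1 not in set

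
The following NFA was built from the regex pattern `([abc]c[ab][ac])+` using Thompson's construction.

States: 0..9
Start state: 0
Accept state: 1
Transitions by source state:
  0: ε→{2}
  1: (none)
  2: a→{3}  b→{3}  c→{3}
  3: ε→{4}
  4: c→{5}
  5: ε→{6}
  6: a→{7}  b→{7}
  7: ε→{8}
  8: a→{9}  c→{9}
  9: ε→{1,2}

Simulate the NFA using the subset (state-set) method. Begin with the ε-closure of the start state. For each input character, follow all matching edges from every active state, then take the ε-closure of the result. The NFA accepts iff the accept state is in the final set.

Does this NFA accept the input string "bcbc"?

initial (ε-close {0}): {0,2}
'b' @ 1: {3,4}
'c' @ 2: {5,6}
'b' @ 3: {7,8}
'c' @ 4: {1,2,9}  [accepting]
final: {1,2,9}; accept 1 in set

Answer: ACCEPT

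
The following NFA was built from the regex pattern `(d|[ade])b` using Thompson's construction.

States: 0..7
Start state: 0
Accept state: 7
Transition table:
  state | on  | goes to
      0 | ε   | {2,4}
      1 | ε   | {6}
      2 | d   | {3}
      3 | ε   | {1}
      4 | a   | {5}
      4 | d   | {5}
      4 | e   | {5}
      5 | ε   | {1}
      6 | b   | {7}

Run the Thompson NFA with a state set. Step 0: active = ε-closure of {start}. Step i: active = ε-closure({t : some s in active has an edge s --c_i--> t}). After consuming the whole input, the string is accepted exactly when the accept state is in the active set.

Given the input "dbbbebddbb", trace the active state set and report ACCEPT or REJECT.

Answer: REJECT

Trace:
initial (ε-close {0}): {0,2,4}
'd' @ 1: {1,3,5,6}
'b' @ 2: {7}  [accepting]
'b' @ 3: {}  — no active states
rest 'bebddbb' ignored (set empty)
final: {}; accept 7 not in set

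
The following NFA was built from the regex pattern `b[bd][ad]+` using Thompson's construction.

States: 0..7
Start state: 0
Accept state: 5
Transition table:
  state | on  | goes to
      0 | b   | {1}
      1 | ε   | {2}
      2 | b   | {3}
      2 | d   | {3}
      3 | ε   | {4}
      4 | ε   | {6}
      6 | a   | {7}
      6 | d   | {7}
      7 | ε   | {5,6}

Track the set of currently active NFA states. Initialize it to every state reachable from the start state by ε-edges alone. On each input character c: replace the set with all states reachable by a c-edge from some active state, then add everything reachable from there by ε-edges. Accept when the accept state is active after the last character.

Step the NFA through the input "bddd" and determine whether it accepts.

Answer: ACCEPT

Trace:
start: ε-closure({0}) = {0}
'b' @ 1: {1,2}
'd' @ 2: {3,4,6}
'd' @ 3: {5,6,7}  (accept∈set)
'd' @ 4: {5,6,7}  (accept∈set)
final: {5,6,7}; accept 5 in set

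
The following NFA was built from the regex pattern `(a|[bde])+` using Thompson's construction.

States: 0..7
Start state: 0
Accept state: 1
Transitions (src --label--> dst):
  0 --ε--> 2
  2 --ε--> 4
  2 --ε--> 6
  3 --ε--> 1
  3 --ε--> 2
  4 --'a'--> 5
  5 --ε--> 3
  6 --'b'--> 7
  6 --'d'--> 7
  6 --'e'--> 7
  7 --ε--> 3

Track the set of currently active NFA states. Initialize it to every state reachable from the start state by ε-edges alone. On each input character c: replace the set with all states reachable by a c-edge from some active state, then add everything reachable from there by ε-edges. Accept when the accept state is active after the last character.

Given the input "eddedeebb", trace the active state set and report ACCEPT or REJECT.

start: ε-closure({0}) = {0,2,4,6}
'e' @ 1: {1,2,3,4,6,7}  (accept∈set)
'd' @ 2: {1,2,3,4,6,7}  (accept∈set)
'd' @ 3: {1,2,3,4,6,7}  (accept∈set)
'e' @ 4: {1,2,3,4,6,7}  (accept∈set)
'd' @ 5: {1,2,3,4,6,7}  (accept∈set)
'e' @ 6: {1,2,3,4,6,7}  (accept∈set)
'e' @ 7: {1,2,3,4,6,7}  (accept∈set)
'b' @ 8: {1,2,3,4,6,7}  (accept∈set)
'b' @ 9: {1,2,3,4,6,7}  (accept∈set)
after full input: {1,2,3,4,6,7}  (accept=1 in)

Answer: ACCEPT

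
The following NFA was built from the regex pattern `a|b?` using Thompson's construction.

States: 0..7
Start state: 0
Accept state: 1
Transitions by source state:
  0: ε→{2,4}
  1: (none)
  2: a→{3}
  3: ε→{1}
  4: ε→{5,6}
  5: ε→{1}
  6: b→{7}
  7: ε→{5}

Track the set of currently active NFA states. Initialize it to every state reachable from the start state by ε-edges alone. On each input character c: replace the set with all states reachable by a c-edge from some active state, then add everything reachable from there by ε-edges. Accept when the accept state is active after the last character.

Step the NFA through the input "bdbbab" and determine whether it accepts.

Answer: REJECT

Trace:
initial (ε-close {0}): {0,1,2,4,5,6}
'b' @ 1: {1,5,7}  (accept∈set)
'd' @ 2: {}  — dead — no transitions
rest 'bbab' ignored (set empty)
after full input: {}  (accept=1 not in)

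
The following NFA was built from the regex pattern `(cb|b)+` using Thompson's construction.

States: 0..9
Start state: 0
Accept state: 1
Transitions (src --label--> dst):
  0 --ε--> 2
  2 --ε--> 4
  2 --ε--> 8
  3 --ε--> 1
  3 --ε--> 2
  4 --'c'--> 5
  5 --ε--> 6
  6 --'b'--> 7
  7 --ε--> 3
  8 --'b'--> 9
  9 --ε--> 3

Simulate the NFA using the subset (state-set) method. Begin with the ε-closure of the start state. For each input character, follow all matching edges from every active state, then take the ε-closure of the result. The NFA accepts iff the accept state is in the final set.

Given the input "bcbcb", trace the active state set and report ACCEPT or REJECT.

Answer: ACCEPT

Steps:
initial (ε-close {0}): {0,2,4,8}
'b' @ 1: {1,2,3,4,8,9}  [accepting]
'c' @ 2: {5,6}
'b' @ 3: {1,2,3,4,7,8}  [accepting]
'c' @ 4: {5,6}
'b' @ 5: {1,2,3,4,7,8}  [accepting]
final: {1,2,3,4,7,8}; accept 1 in set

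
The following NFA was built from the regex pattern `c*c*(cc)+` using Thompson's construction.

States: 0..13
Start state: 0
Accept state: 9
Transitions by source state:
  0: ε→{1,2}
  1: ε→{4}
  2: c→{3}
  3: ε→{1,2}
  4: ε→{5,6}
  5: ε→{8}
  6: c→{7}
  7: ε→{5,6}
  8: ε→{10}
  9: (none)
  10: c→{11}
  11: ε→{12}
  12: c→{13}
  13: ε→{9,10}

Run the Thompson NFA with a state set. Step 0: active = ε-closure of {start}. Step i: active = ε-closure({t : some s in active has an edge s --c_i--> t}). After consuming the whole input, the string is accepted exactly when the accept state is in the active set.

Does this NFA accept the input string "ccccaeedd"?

start: ε-closure({0}) = {0,1,2,4,5,6,8,10}
'c' @ 1: {1,2,3,4,5,6,7,8,10,11,12}
'c' @ 2: {1,2,3,4,5,6,7,8,9,10,11,12,13}  (accept∈set)
'c' @ 3: {1,2,3,4,5,6,7,8,9,10,11,12,13}  (accept∈set)
'c' @ 4: {1,2,3,4,5,6,7,8,9,10,11,12,13}  (accept∈set)
'a' @ 5: {}  — dead — no transitions
rest 'eedd' ignored (set empty)
after full input: {}  (accept=9 not in)

Answer: REJECT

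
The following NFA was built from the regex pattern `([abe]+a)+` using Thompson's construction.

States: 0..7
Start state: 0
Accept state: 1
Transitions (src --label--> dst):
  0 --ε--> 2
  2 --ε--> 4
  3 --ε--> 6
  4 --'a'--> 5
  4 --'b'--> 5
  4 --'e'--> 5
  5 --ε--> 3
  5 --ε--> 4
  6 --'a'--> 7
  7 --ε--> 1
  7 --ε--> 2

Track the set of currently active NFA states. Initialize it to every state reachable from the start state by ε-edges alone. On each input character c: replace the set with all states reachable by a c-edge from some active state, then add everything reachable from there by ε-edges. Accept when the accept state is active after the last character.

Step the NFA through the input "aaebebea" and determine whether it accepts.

start: ε-closure({0}) = {0,2,4}
'a' @ 1: {3,4,5,6}
'a' @ 2: {1,2,3,4,5,6,7}  ✓accept
'e' @ 3: {3,4,5,6}
'b' @ 4: {3,4,5,6}
'e' @ 5: {3,4,5,6}
'b' @ 6: {3,4,5,6}
'e' @ 7: {3,4,5,6}
'a' @ 8: {1,2,3,4,5,6,7}  ✓accept
final: {1,2,3,4,5,6,7}; accept 1 in set

Answer: ACCEPT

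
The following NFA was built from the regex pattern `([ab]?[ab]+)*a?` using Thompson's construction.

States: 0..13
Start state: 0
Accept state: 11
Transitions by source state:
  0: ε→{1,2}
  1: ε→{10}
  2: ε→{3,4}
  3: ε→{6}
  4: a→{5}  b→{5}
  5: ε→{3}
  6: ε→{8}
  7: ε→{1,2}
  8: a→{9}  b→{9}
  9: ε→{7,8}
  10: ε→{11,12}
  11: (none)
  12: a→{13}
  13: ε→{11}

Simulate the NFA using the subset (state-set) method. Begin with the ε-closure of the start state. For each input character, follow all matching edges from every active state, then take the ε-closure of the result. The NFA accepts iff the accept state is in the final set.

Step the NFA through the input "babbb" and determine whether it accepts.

S₀ = ε-closure({0}) = {0,1,2,3,4,6,8,10,11,12}
'b' @ 1: {1,2,3,4,5,6,7,8,9,10,11,12}  ✓accept
'a' @ 2: {1,2,3,4,5,6,7,8,9,10,11,12,13}  ✓accept
'b' @ 3: {1,2,3,4,5,6,7,8,9,10,11,12}  ✓accept
'b' @ 4: {1,2,3,4,5,6,7,8,9,10,11,12}  ✓accept
'b' @ 5: {1,2,3,4,5,6,7,8,9,10,11,12}  ✓accept
end set {1,2,3,4,5,6,7,8,9,10,11,12} — state 11 in

Answer: ACCEPT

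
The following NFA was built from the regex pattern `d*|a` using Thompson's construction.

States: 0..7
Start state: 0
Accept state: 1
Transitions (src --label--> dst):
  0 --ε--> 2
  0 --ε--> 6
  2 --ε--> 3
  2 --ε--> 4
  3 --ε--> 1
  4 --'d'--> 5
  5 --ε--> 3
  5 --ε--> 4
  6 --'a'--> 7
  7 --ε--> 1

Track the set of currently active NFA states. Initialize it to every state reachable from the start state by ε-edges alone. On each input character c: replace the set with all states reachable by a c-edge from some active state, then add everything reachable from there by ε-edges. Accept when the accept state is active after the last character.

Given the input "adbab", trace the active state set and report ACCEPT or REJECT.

start: ε-closure({0}) = {0,1,2,3,4,6}
'a' @ 1: {1,7}  (accept∈set)
'd' @ 2: {}  — dead — no transitions
rest 'bab' ignored (set empty)
final: {}; accept 1 not in set

Answer: REJECT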